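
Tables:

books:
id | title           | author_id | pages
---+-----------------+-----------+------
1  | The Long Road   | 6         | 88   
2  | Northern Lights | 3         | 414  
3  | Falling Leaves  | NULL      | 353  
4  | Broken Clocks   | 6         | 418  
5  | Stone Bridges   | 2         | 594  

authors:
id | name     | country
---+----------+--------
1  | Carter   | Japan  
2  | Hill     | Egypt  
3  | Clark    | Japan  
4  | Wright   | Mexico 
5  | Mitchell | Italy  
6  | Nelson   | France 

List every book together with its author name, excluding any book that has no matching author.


INNER JOIN keeps only books rows whose author_id matches an id in authors. Walk through each book:
  - book 1 (The Long Road): author_id=6 -> matches Nelson
  - book 2 (Northern Lights): author_id=3 -> matches Clark
  - book 3 (Falling Leaves): author_id=NULL, no match -> dropped
  - book 4 (Broken Clocks): author_id=6 -> matches Nelson
  - book 5 (Stone Bridges): author_id=2 -> matches Hill
So 1 of 5 rows is dropped.

SQL:
SELECT a.title, b.name AS author
FROM books a
INNER JOIN authors b ON a.author_id = b.id

Result:
title           | author
----------------+-------
The Long Road   | Nelson
Northern Lights | Clark 
Broken Clocks   | Nelson
Stone Bridges   | Hill  


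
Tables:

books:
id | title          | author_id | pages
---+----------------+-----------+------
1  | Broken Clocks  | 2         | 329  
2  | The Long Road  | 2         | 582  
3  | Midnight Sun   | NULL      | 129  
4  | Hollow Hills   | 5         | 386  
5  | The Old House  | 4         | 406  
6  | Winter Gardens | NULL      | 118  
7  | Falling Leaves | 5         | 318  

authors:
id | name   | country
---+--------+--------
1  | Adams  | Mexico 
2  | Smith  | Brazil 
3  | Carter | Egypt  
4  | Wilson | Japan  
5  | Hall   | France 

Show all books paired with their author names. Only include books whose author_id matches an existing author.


INNER JOIN keeps only books rows whose author_id matches an id in authors. Walk through each book:
  - book 1 (Broken Clocks): author_id=2 -> matches Smith
  - book 2 (The Long Road): author_id=2 -> matches Smith
  - book 3 (Midnight Sun): author_id=NULL, no match -> dropped
  - book 4 (Hollow Hills): author_id=5 -> matches Hall
  - book 5 (The Old House): author_id=4 -> matches Wilson
  - book 6 (Winter Gardens): author_id=NULL, no match -> dropped
  - book 7 (Falling Leaves): author_id=5 -> matches Hall
So 2 of 7 rows are dropped.

SQL:
SELECT a.title, b.name AS author
FROM books a
INNER JOIN authors b ON a.author_id = b.id

Result:
title          | author
---------------+-------
Broken Clocks  | Smith 
The Long Road  | Smith 
Hollow Hills   | Hall  
The Old House  | Wilson
Falling Leaves | Hall  


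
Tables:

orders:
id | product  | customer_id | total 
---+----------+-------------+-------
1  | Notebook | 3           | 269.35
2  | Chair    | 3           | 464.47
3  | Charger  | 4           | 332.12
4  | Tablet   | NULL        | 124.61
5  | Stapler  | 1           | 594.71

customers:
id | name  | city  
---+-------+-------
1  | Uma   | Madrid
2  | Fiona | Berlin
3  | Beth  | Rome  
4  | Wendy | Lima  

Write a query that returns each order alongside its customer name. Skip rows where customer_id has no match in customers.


INNER JOIN keeps only orders rows whose customer_id matches an id in customers. Walk through each order:
  - order 1 (Notebook): customer_id=3 -> matches Beth
  - order 2 (Chair): customer_id=3 -> matches Beth
  - order 3 (Charger): customer_id=4 -> matches Wendy
  - order 4 (Tablet): customer_id=NULL, no match -> dropped
  - order 5 (Stapler): customer_id=1 -> matches Uma
So 1 of 5 rows is dropped.

SQL:
SELECT a.product, b.name AS customer
FROM orders a
INNER JOIN customers b ON a.customer_id = b.id

Result:
product  | customer
---------+---------
Notebook | Beth    
Chair    | Beth    
Charger  | Wendy   
Stapler  | Uma     


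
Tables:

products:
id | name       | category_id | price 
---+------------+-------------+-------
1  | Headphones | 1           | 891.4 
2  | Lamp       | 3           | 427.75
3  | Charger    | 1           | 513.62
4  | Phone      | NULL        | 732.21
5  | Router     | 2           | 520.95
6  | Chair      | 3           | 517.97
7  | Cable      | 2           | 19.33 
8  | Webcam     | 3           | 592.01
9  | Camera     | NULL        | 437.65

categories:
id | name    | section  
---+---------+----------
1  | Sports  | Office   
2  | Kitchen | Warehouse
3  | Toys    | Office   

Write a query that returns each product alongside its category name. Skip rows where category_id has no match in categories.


INNER JOIN keeps only products rows whose category_id matches an id in categories. Walk through each product:
  - product 1 (Headphones): category_id=1 -> matches Sports
  - product 2 (Lamp): category_id=3 -> matches Toys
  - product 3 (Charger): category_id=1 -> matches Sports
  - product 4 (Phone): category_id=NULL, no match -> dropped
  - product 5 (Router): category_id=2 -> matches Kitchen
  - product 6 (Chair): category_id=3 -> matches Toys
  - product 7 (Cable): category_id=2 -> matches Kitchen
  - product 8 (Webcam): category_id=3 -> matches Toys
  - product 9 (Camera): category_id=NULL, no match -> dropped
So 2 of 9 rows are dropped.

SQL:
SELECT a.name, b.name AS category
FROM products a
INNER JOIN categories b ON a.category_id = b.id

Result:
name       | category
-----------+---------
Headphones | Sports  
Lamp       | Toys    
Charger    | Sports  
Router     | Kitchen 
Chair      | Toys    
Cable      | Kitchen 
Webcam     | Toys    


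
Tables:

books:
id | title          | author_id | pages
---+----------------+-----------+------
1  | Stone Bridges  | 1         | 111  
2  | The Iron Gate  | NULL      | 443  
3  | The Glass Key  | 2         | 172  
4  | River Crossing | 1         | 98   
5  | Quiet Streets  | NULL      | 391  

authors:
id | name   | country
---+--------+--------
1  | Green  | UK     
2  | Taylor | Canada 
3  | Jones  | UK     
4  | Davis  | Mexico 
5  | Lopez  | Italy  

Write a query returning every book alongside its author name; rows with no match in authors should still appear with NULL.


LEFT JOIN keeps every row from books (the left table); where author_id has no match in authors, the author columns become NULL. Walk through each book:
  - book 1 (Stone Bridges): author_id=1 -> matches Green
  - book 2 (The Iron Gate): author_id=NULL, no match -> kept with NULL
  - book 3 (The Glass Key): author_id=2 -> matches Taylor
  - book 4 (River Crossing): author_id=1 -> matches Green
  - book 5 (Quiet Streets): author_id=NULL, no match -> kept with NULL
All 5 rows appear; 2 have NULL author.

SQL:
SELECT a.title, b.name AS author
FROM books a
LEFT JOIN authors b ON a.author_id = b.id

Result:
title          | author
---------------+-------
Stone Bridges  | Green 
The Iron Gate  | NULL  
The Glass Key  | Taylor
River Crossing | Green 
Quiet Streets  | NULL  


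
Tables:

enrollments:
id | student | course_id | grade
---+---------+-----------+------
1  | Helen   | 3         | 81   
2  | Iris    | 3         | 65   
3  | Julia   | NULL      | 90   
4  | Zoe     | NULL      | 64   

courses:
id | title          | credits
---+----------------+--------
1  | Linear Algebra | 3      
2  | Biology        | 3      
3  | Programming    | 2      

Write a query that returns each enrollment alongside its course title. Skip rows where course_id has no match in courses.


INNER JOIN keeps only enrollments rows whose course_id matches an id in courses. Walk through each enrollment:
  - enrollment 1 (Helen): course_id=3 -> matches Programming
  - enrollment 2 (Iris): course_id=3 -> matches Programming
  - enrollment 3 (Julia): course_id=NULL, no match -> dropped
  - enrollment 4 (Zoe): course_id=NULL, no match -> dropped
So 2 of 4 rows are dropped.

SQL:
SELECT a.student, b.title AS course
FROM enrollments a
INNER JOIN courses b ON a.course_id = b.id

Result:
student | course     
--------+------------
Helen   | Programming
Iris    | Programming


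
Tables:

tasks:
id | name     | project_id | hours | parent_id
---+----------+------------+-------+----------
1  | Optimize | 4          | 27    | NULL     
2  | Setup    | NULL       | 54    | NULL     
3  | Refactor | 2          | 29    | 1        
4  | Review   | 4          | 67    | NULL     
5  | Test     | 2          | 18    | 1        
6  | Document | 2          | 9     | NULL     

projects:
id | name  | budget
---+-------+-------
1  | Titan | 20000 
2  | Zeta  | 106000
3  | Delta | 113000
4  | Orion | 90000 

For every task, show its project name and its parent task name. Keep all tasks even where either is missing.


Two LEFT JOINs from the same base table tasks: one to projects via project_id, one to tasks itself via parent_id. Both are LEFT so every task is preserved.
Match against projects:
  - task 1 (Optimize): project_id=4 -> matches Orion
  - task 2 (Setup): project_id=NULL, no match -> kept with NULL
  - task 3 (Refactor): project_id=2 -> matches Zeta
  - task 4 (Review): project_id=4 -> matches Orion
  - task 5 (Test): project_id=2 -> matches Zeta
  - task 6 (Document): project_id=2 -> matches Zeta
Match against tasks (self):
  - task 1 (Optimize): parent_id=NULL -> NULL
  - task 2 (Setup): parent_id=NULL -> NULL
  - task 3 (Refactor): parent_id=1 -> Optimize
  - task 4 (Review): parent_id=NULL -> NULL
  - task 5 (Test): parent_id=1 -> Optimize
  - task 6 (Document): parent_id=NULL -> NULL

SQL:
SELECT a.name, b.name AS project, c.name AS parent
FROM tasks a
LEFT JOIN projects b ON a.project_id = b.id
LEFT JOIN tasks c ON a.parent_id = c.id

Result:
name     | project | parent  
---------+---------+---------
Optimize | Orion   | NULL    
Setup    | NULL    | NULL    
Refactor | Zeta    | Optimize
Review   | Orion   | NULL    
Test     | Zeta    | Optimize
Document | Zeta    | NULL    


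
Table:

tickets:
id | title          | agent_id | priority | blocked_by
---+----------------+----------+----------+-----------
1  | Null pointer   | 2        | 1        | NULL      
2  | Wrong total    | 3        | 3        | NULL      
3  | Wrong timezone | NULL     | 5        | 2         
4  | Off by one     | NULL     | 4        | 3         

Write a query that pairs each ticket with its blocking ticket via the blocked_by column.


This is a self-join: tickets is joined to a second copy of itself, matching each row's blocked_by to another row's id. Use LEFT JOIN so rows with blocked_by=NULL are kept.
  - ticket 1 (Null pointer): blocked_by=NULL -> NULL
  - ticket 2 (Wrong total): blocked_by=NULL -> NULL
  - ticket 3 (Wrong timezone): blocked_by=2 -> Wrong total
  - ticket 4 (Off by one): blocked_by=3 -> Wrong timezone

SQL:
SELECT a.title AS item, b.title AS blocked_by
FROM tickets a
LEFT JOIN tickets b ON a.blocked_by = b.id

Result:
item           | blocked_by    
---------------+---------------
Null pointer   | NULL          
Wrong total    | NULL          
Wrong timezone | Wrong total   
Off by one     | Wrong timezone


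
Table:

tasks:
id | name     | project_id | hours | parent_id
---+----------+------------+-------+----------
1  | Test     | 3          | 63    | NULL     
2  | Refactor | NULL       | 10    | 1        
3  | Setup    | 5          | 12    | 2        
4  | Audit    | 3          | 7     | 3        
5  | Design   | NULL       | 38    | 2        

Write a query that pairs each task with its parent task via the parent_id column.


This is a self-join: tasks is joined to a second copy of itself, matching each row's parent_id to another row's id. Use LEFT JOIN so rows with parent_id=NULL are kept.
  - task 1 (Test): parent_id=NULL -> NULL
  - task 2 (Refactor): parent_id=1 -> Test
  - task 3 (Setup): parent_id=2 -> Refactor
  - task 4 (Audit): parent_id=3 -> Setup
  - task 5 (Design): parent_id=2 -> Refactor

SQL:
SELECT a.name AS item, b.name AS parent
FROM tasks a
LEFT JOIN tasks b ON a.parent_id = b.id

Result:
item     | parent  
---------+---------
Test     | NULL    
Refactor | Test    
Setup    | Refactor
Audit    | Setup   
Design   | Refactor


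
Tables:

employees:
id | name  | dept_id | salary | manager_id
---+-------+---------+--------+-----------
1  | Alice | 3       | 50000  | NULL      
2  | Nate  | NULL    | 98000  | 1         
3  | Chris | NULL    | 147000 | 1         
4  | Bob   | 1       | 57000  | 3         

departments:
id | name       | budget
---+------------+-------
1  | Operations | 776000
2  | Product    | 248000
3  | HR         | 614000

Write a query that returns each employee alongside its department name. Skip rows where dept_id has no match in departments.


INNER JOIN keeps only employees rows whose dept_id matches an id in departments. Walk through each employee:
  - employee 1 (Alice): dept_id=3 -> matches HR
  - employee 2 (Nate): dept_id=NULL, no match -> dropped
  - employee 3 (Chris): dept_id=NULL, no match -> dropped
  - employee 4 (Bob): dept_id=1 -> matches Operations
So 2 of 4 rows are dropped.

SQL:
SELECT a.name, b.name AS department
FROM employees a
INNER JOIN departments b ON a.dept_id = b.id

Result:
name  | department
------+-----------
Alice | HR        
Bob   | Operations


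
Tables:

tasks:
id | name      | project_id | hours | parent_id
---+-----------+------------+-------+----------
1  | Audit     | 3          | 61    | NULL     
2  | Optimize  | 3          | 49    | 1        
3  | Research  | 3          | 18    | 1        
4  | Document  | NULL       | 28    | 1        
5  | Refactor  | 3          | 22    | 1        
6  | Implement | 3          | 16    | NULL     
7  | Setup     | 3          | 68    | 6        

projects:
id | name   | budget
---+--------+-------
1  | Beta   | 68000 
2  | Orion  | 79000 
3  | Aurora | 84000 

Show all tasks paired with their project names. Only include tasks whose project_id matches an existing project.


INNER JOIN keeps only tasks rows whose project_id matches an id in projects. Walk through each task:
  - task 1 (Audit): project_id=3 -> matches Aurora
  - task 2 (Optimize): project_id=3 -> matches Aurora
  - task 3 (Research): project_id=3 -> matches Aurora
  - task 4 (Document): project_id=NULL, no match -> dropped
  - task 5 (Refactor): project_id=3 -> matches Aurora
  - task 6 (Implement): project_id=3 -> matches Aurora
  - task 7 (Setup): project_id=3 -> matches Aurora
So 1 of 7 rows is dropped.

SQL:
SELECT a.name, b.name AS project
FROM tasks a
INNER JOIN projects b ON a.project_id = b.id

Result:
name      | project
----------+--------
Audit     | Aurora 
Optimize  | Aurora 
Research  | Aurora 
Refactor  | Aurora 
Implement | Aurora 
Setup     | Aurora 


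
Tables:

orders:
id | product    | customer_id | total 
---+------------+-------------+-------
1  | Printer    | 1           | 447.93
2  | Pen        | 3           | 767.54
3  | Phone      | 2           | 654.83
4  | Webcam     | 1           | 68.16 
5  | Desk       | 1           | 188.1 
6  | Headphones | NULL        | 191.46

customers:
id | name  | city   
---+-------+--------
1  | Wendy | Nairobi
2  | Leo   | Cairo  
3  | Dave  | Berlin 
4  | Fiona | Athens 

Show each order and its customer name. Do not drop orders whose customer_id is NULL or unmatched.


LEFT JOIN keeps every row from orders (the left table); where customer_id has no match in customers, the customer columns become NULL. Walk through each order:
  - order 1 (Printer): customer_id=1 -> matches Wendy
  - order 2 (Pen): customer_id=3 -> matches Dave
  - order 3 (Phone): customer_id=2 -> matches Leo
  - order 4 (Webcam): customer_id=1 -> matches Wendy
  - order 5 (Desk): customer_id=1 -> matches Wendy
  - order 6 (Headphones): customer_id=NULL, no match -> kept with NULL
All 6 rows appear; 1 has NULL customer.

SQL:
SELECT a.product, b.name AS customer
FROM orders a
LEFT JOIN customers b ON a.customer_id = b.id

Result:
product    | customer
-----------+---------
Printer    | Wendy   
Pen        | Dave    
Phone      | Leo     
Webcam     | Wendy   
Desk       | Wendy   
Headphones | NULL    


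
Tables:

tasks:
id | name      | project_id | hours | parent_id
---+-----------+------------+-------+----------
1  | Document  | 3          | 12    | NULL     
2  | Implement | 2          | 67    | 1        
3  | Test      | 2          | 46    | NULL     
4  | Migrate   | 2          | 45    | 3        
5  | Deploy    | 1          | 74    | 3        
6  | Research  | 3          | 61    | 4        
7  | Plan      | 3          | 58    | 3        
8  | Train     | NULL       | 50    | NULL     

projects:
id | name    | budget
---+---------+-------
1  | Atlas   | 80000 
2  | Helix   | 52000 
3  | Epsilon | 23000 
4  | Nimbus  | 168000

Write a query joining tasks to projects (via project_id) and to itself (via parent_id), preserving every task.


Two LEFT JOINs from the same base table tasks: one to projects via project_id, one to tasks itself via parent_id. Both are LEFT so every task is preserved.
Match against projects:
  - task 1 (Document): project_id=3 -> matches Epsilon
  - task 2 (Implement): project_id=2 -> matches Helix
  - task 3 (Test): project_id=2 -> matches Helix
  - task 4 (Migrate): project_id=2 -> matches Helix
  - task 5 (Deploy): project_id=1 -> matches Atlas
  - task 6 (Research): project_id=3 -> matches Epsilon
  - task 7 (Plan): project_id=3 -> matches Epsilon
  - task 8 (Train): project_id=NULL, no match -> kept with NULL
Match against tasks (self):
  - task 1 (Document): parent_id=NULL -> NULL
  - task 2 (Implement): parent_id=1 -> Document
  - task 3 (Test): parent_id=NULL -> NULL
  - task 4 (Migrate): parent_id=3 -> Test
  - task 5 (Deploy): parent_id=3 -> Test
  - task 6 (Research): parent_id=4 -> Migrate
  - task 7 (Plan): parent_id=3 -> Test
  - task 8 (Train): parent_id=NULL -> NULL

SQL:
SELECT a.name, b.name AS project, c.name AS parent
FROM tasks a
LEFT JOIN projects b ON a.project_id = b.id
LEFT JOIN tasks c ON a.parent_id = c.id

Result:
name      | project | parent  
----------+---------+---------
Document  | Epsilon | NULL    
Implement | Helix   | Document
Test      | Helix   | NULL    
Migrate   | Helix   | Test    
Deploy    | Atlas   | Test    
Research  | Epsilon | Migrate 
Plan      | Epsilon | Test    
Train     | NULL    | NULL    


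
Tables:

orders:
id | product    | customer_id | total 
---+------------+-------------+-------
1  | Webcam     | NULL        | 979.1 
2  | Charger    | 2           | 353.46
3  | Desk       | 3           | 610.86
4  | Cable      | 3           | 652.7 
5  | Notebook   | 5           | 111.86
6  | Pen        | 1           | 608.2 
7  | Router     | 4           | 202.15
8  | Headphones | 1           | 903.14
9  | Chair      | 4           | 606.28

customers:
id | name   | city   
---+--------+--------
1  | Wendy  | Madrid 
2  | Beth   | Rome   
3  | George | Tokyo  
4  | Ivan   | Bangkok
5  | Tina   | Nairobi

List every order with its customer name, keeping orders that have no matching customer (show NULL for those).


LEFT JOIN keeps every row from orders (the left table); where customer_id has no match in customers, the customer columns become NULL. Walk through each order:
  - order 1 (Webcam): customer_id=NULL, no match -> kept with NULL
  - order 2 (Charger): customer_id=2 -> matches Beth
  - order 3 (Desk): customer_id=3 -> matches George
  - order 4 (Cable): customer_id=3 -> matches George
  - order 5 (Notebook): customer_id=5 -> matches Tina
  - order 6 (Pen): customer_id=1 -> matches Wendy
  - order 7 (Router): customer_id=4 -> matches Ivan
  - order 8 (Headphones): customer_id=1 -> matches Wendy
  - order 9 (Chair): customer_id=4 -> matches Ivan
All 9 rows appear; 1 has NULL customer.

SQL:
SELECT a.product, b.name AS customer
FROM orders a
LEFT JOIN customers b ON a.customer_id = b.id

Result:
product    | customer
-----------+---------
Webcam     | NULL    
Charger    | Beth    
Desk       | George  
Cable      | George  
Notebook   | Tina    
Pen        | Wendy   
Router     | Ivan    
Headphones | Wendy   
Chair      | Ivan    


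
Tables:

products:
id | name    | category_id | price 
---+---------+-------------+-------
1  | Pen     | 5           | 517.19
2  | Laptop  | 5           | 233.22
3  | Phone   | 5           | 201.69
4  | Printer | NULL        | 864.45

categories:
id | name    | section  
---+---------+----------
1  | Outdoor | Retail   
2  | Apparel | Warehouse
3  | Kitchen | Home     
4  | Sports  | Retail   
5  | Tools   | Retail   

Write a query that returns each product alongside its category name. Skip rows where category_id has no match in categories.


INNER JOIN keeps only products rows whose category_id matches an id in categories. Walk through each product:
  - product 1 (Pen): category_id=5 -> matches Tools
  - product 2 (Laptop): category_id=5 -> matches Tools
  - product 3 (Phone): category_id=5 -> matches Tools
  - product 4 (Printer): category_id=NULL, no match -> dropped
So 1 of 4 rows is dropped.

SQL:
SELECT a.name, b.name AS category
FROM products a
INNER JOIN categories b ON a.category_id = b.id

Result:
name   | category
-------+---------
Pen    | Tools   
Laptop | Tools   
Phone  | Tools   


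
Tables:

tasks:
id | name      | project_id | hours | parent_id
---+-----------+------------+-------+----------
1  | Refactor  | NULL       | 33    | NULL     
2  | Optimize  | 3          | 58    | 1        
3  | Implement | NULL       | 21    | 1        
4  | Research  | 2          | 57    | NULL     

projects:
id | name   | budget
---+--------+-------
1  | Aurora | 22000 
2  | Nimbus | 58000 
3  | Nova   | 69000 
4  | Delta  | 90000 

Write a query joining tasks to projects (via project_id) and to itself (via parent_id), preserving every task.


Two LEFT JOINs from the same base table tasks: one to projects via project_id, one to tasks itself via parent_id. Both are LEFT so every task is preserved.
Match against projects:
  - task 1 (Refactor): project_id=NULL, no match -> kept with NULL
  - task 2 (Optimize): project_id=3 -> matches Nova
  - task 3 (Implement): project_id=NULL, no match -> kept with NULL
  - task 4 (Research): project_id=2 -> matches Nimbus
Match against tasks (self):
  - task 1 (Refactor): parent_id=NULL -> NULL
  - task 2 (Optimize): parent_id=1 -> Refactor
  - task 3 (Implement): parent_id=1 -> Refactor
  - task 4 (Research): parent_id=NULL -> NULL

SQL:
SELECT a.name, b.name AS project, c.name AS parent
FROM tasks a
LEFT JOIN projects b ON a.project_id = b.id
LEFT JOIN tasks c ON a.parent_id = c.id

Result:
name      | project | parent  
----------+---------+---------
Refactor  | NULL    | NULL    
Optimize  | Nova    | Refactor
Implement | NULL    | Refactor
Research  | Nimbus  | NULL    


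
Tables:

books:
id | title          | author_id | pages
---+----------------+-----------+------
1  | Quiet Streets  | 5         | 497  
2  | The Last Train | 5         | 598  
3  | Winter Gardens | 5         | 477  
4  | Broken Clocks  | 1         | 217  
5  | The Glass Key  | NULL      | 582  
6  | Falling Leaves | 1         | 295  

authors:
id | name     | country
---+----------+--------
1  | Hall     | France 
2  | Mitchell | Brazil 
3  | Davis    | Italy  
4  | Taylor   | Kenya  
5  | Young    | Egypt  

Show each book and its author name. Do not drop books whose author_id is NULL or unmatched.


LEFT JOIN keeps every row from books (the left table); where author_id has no match in authors, the author columns become NULL. Walk through each book:
  - book 1 (Quiet Streets): author_id=5 -> matches Young
  - book 2 (The Last Train): author_id=5 -> matches Young
  - book 3 (Winter Gardens): author_id=5 -> matches Young
  - book 4 (Broken Clocks): author_id=1 -> matches Hall
  - book 5 (The Glass Key): author_id=NULL, no match -> kept with NULL
  - book 6 (Falling Leaves): author_id=1 -> matches Hall
All 6 rows appear; 1 has NULL author.

SQL:
SELECT a.title, b.name AS author
FROM books a
LEFT JOIN authors b ON a.author_id = b.id

Result:
title          | author
---------------+-------
Quiet Streets  | Young 
The Last Train | Young 
Winter Gardens | Young 
Broken Clocks  | Hall  
The Glass Key  | NULL  
Falling Leaves | Hall  


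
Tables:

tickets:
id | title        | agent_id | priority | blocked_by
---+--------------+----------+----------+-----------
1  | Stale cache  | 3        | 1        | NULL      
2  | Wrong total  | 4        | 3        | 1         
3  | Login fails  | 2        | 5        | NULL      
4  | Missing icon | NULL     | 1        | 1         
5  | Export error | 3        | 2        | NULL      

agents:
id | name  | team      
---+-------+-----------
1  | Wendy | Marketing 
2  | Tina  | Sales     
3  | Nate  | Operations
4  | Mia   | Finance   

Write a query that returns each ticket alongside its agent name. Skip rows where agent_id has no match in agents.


INNER JOIN keeps only tickets rows whose agent_id matches an id in agents. Walk through each ticket:
  - ticket 1 (Stale cache): agent_id=3 -> matches Nate
  - ticket 2 (Wrong total): agent_id=4 -> matches Mia
  - ticket 3 (Login fails): agent_id=2 -> matches Tina
  - ticket 4 (Missing icon): agent_id=NULL, no match -> dropped
  - ticket 5 (Export error): agent_id=3 -> matches Nate
So 1 of 5 rows is dropped.

SQL:
SELECT a.title, b.name AS agent
FROM tickets a
INNER JOIN agents b ON a.agent_id = b.id

Result:
title        | agent
-------------+------
Stale cache  | Nate 
Wrong total  | Mia  
Login fails  | Tina 
Export error | Nate 


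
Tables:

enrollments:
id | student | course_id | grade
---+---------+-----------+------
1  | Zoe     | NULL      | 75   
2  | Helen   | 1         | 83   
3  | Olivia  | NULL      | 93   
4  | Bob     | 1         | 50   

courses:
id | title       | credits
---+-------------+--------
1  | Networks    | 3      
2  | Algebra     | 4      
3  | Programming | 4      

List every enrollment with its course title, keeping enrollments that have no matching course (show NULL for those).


LEFT JOIN keeps every row from enrollments (the left table); where course_id has no match in courses, the course columns become NULL. Walk through each enrollment:
  - enrollment 1 (Zoe): course_id=NULL, no match -> kept with NULL
  - enrollment 2 (Helen): course_id=1 -> matches Networks
  - enrollment 3 (Olivia): course_id=NULL, no match -> kept with NULL
  - enrollment 4 (Bob): course_id=1 -> matches Networks
All 4 rows appear; 2 have NULL course.

SQL:
SELECT a.student, b.title AS course
FROM enrollments a
LEFT JOIN courses b ON a.course_id = b.id

Result:
student | course  
--------+---------
Zoe     | NULL    
Helen   | Networks
Olivia  | NULL    
Bob     | Networks


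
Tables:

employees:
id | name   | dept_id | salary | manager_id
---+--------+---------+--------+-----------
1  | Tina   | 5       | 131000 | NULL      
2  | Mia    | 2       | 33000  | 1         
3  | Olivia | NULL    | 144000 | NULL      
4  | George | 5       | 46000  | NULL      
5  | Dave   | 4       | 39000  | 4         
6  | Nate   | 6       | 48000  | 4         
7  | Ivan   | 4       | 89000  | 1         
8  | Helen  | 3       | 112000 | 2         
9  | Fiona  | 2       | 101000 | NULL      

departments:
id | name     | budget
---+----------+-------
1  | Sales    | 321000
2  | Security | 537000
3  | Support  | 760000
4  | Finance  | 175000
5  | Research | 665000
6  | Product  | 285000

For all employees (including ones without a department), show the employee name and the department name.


LEFT JOIN keeps every row from employees (the left table); where dept_id has no match in departments, the department columns become NULL. Walk through each employee:
  - employee 1 (Tina): dept_id=5 -> matches Research
  - employee 2 (Mia): dept_id=2 -> matches Security
  - employee 3 (Olivia): dept_id=NULL, no match -> kept with NULL
  - employee 4 (George): dept_id=5 -> matches Research
  - employee 5 (Dave): dept_id=4 -> matches Finance
  - employee 6 (Nate): dept_id=6 -> matches Product
  - employee 7 (Ivan): dept_id=4 -> matches Finance
  - employee 8 (Helen): dept_id=3 -> matches Support
  - employee 9 (Fiona): dept_id=2 -> matches Security
All 9 rows appear; 1 has NULL department.

SQL:
SELECT a.name, b.name AS department
FROM employees a
LEFT JOIN departments b ON a.dept_id = b.id

Result:
name   | department
-------+-----------
Tina   | Research  
Mia    | Security  
Olivia | NULL      
George | Research  
Dave   | Finance   
Nate   | Product   
Ivan   | Finance   
Helen  | Support   
Fiona  | Security  


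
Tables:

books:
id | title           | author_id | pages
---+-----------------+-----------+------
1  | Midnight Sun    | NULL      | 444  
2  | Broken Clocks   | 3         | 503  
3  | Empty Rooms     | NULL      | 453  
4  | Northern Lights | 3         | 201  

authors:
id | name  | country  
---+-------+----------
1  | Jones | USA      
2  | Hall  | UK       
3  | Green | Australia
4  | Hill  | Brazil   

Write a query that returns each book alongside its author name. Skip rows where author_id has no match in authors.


INNER JOIN keeps only books rows whose author_id matches an id in authors. Walk through each book:
  - book 1 (Midnight Sun): author_id=NULL, no match -> dropped
  - book 2 (Broken Clocks): author_id=3 -> matches Green
  - book 3 (Empty Rooms): author_id=NULL, no match -> dropped
  - book 4 (Northern Lights): author_id=3 -> matches Green
So 2 of 4 rows are dropped.

SQL:
SELECT a.title, b.name AS author
FROM books a
INNER JOIN authors b ON a.author_id = b.id

Result:
title           | author
----------------+-------
Broken Clocks   | Green 
Northern Lights | Green 


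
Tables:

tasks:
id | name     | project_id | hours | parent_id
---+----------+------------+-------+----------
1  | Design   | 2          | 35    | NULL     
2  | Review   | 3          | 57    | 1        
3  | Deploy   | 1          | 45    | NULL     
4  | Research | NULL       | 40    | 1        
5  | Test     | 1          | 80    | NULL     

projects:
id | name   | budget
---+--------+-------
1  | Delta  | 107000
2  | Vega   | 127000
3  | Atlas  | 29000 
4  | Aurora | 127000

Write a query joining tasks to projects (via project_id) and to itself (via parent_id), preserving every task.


Two LEFT JOINs from the same base table tasks: one to projects via project_id, one to tasks itself via parent_id. Both are LEFT so every task is preserved.
Match against projects:
  - task 1 (Design): project_id=2 -> matches Vega
  - task 2 (Review): project_id=3 -> matches Atlas
  - task 3 (Deploy): project_id=1 -> matches Delta
  - task 4 (Research): project_id=NULL, no match -> kept with NULL
  - task 5 (Test): project_id=1 -> matches Delta
Match against tasks (self):
  - task 1 (Design): parent_id=NULL -> NULL
  - task 2 (Review): parent_id=1 -> Design
  - task 3 (Deploy): parent_id=NULL -> NULL
  - task 4 (Research): parent_id=1 -> Design
  - task 5 (Test): parent_id=NULL -> NULL

SQL:
SELECT a.name, b.name AS project, c.name AS parent
FROM tasks a
LEFT JOIN projects b ON a.project_id = b.id
LEFT JOIN tasks c ON a.parent_id = c.id

Result:
name     | project | parent
---------+---------+-------
Design   | Vega    | NULL  
Review   | Atlas   | Design
Deploy   | Delta   | NULL  
Research | NULL    | Design
Test     | Delta   | NULL  


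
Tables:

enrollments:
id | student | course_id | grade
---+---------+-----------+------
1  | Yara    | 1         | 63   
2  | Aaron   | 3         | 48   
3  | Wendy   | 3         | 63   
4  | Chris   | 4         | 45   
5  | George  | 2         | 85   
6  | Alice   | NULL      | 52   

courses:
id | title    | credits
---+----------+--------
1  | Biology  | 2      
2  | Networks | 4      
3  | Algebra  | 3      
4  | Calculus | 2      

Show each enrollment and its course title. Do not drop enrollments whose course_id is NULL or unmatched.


LEFT JOIN keeps every row from enrollments (the left table); where course_id has no match in courses, the course columns become NULL. Walk through each enrollment:
  - enrollment 1 (Yara): course_id=1 -> matches Biology
  - enrollment 2 (Aaron): course_id=3 -> matches Algebra
  - enrollment 3 (Wendy): course_id=3 -> matches Algebra
  - enrollment 4 (Chris): course_id=4 -> matches Calculus
  - enrollment 5 (George): course_id=2 -> matches Networks
  - enrollment 6 (Alice): course_id=NULL, no match -> kept with NULL
All 6 rows appear; 1 has NULL course.

SQL:
SELECT a.student, b.title AS course
FROM enrollments a
LEFT JOIN courses b ON a.course_id = b.id

Result:
student | course  
--------+---------
Yara    | Biology 
Aaron   | Algebra 
Wendy   | Algebra 
Chris   | Calculus
George  | Networks
Alice   | NULL    


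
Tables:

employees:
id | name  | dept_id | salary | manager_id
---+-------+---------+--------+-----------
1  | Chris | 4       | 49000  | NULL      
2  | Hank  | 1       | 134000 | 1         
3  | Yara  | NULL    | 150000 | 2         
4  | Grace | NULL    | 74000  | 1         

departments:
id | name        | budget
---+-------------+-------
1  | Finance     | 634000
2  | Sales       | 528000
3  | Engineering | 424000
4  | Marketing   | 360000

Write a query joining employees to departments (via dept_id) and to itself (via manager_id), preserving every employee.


Two LEFT JOINs from the same base table employees: one to departments via dept_id, one to employees itself via manager_id. Both are LEFT so every employee is preserved.
Match against departments:
  - employee 1 (Chris): dept_id=4 -> matches Marketing
  - employee 2 (Hank): dept_id=1 -> matches Finance
  - employee 3 (Yara): dept_id=NULL, no match -> kept with NULL
  - employee 4 (Grace): dept_id=NULL, no match -> kept with NULL
Match against employees (self):
  - employee 1 (Chris): manager_id=NULL -> NULL
  - employee 2 (Hank): manager_id=1 -> Chris
  - employee 3 (Yara): manager_id=2 -> Hank
  - employee 4 (Grace): manager_id=1 -> Chris

SQL:
SELECT a.name, b.name AS department, c.name AS manager
FROM employees a
LEFT JOIN departments b ON a.dept_id = b.id
LEFT JOIN employees c ON a.manager_id = c.id

Result:
name  | department | manager
------+------------+--------
Chris | Marketing  | NULL   
Hank  | Finance    | Chris  
Yara  | NULL       | Hank   
Grace | NULL       | Chris  


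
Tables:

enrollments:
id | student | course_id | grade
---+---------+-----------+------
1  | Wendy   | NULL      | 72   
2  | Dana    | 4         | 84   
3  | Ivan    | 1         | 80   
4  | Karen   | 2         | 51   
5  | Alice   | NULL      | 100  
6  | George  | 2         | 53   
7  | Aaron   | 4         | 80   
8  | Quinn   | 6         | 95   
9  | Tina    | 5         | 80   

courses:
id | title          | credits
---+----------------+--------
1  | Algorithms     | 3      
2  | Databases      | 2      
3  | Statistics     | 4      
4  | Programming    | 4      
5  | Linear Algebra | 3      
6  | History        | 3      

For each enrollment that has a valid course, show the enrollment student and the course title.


INNER JOIN keeps only enrollments rows whose course_id matches an id in courses. Walk through each enrollment:
  - enrollment 1 (Wendy): course_id=NULL, no match -> dropped
  - enrollment 2 (Dana): course_id=4 -> matches Programming
  - enrollment 3 (Ivan): course_id=1 -> matches Algorithms
  - enrollment 4 (Karen): course_id=2 -> matches Databases
  - enrollment 5 (Alice): course_id=NULL, no match -> dropped
  - enrollment 6 (George): course_id=2 -> matches Databases
  - enrollment 7 (Aaron): course_id=4 -> matches Programming
  - enrollment 8 (Quinn): course_id=6 -> matches History
  - enrollment 9 (Tina): course_id=5 -> matches Linear Algebra
So 2 of 9 rows are dropped.

SQL:
SELECT a.student, b.title AS course
FROM enrollments a
INNER JOIN courses b ON a.course_id = b.id

Result:
student | course        
--------+---------------
Dana    | Programming   
Ivan    | Algorithms    
Karen   | Databases     
George  | Databases     
Aaron   | Programming   
Quinn   | History       
Tina    | Linear Algebra


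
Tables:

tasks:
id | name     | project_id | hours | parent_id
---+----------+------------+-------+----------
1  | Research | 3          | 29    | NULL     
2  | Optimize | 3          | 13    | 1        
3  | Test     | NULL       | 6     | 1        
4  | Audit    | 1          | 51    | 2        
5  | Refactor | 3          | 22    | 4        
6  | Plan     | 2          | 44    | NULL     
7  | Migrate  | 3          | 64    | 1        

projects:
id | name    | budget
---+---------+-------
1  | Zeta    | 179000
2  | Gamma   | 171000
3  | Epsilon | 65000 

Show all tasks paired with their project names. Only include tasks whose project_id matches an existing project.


INNER JOIN keeps only tasks rows whose project_id matches an id in projects. Walk through each task:
  - task 1 (Research): project_id=3 -> matches Epsilon
  - task 2 (Optimize): project_id=3 -> matches Epsilon
  - task 3 (Test): project_id=NULL, no match -> dropped
  - task 4 (Audit): project_id=1 -> matches Zeta
  - task 5 (Refactor): project_id=3 -> matches Epsilon
  - task 6 (Plan): project_id=2 -> matches Gamma
  - task 7 (Migrate): project_id=3 -> matches Epsilon
So 1 of 7 rows is dropped.

SQL:
SELECT a.name, b.name AS project
FROM tasks a
INNER JOIN projects b ON a.project_id = b.id

Result:
name     | project
---------+--------
Research | Epsilon
Optimize | Epsilon
Audit    | Zeta   
Refactor | Epsilon
Plan     | Gamma  
Migrate  | Epsilon


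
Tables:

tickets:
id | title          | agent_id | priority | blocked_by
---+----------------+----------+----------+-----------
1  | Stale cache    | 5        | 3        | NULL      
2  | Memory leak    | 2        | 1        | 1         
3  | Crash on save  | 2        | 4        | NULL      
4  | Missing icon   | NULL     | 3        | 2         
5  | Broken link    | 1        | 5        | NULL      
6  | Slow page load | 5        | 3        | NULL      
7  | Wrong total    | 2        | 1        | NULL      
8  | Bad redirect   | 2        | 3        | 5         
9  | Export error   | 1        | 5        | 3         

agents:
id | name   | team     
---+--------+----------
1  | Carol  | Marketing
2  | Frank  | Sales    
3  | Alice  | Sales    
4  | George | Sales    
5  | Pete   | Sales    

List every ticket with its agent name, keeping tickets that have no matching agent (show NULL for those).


LEFT JOIN keeps every row from tickets (the left table); where agent_id has no match in agents, the agent columns become NULL. Walk through each ticket:
  - ticket 1 (Stale cache): agent_id=5 -> matches Pete
  - ticket 2 (Memory leak): agent_id=2 -> matches Frank
  - ticket 3 (Crash on save): agent_id=2 -> matches Frank
  - ticket 4 (Missing icon): agent_id=NULL, no match -> kept with NULL
  - ticket 5 (Broken link): agent_id=1 -> matches Carol
  - ticket 6 (Slow page load): agent_id=5 -> matches Pete
  - ticket 7 (Wrong total): agent_id=2 -> matches Frank
  - ticket 8 (Bad redirect): agent_id=2 -> matches Frank
  - ticket 9 (Export error): agent_id=1 -> matches Carol
All 9 rows appear; 1 has NULL agent.

SQL:
SELECT a.title, b.name AS agent
FROM tickets a
LEFT JOIN agents b ON a.agent_id = b.id

Result:
title          | agent
---------------+------
Stale cache    | Pete 
Memory leak    | Frank
Crash on save  | Frank
Missing icon   | NULL 
Broken link    | Carol
Slow page load | Pete 
Wrong total    | Frank
Bad redirect   | Frank
Export error   | Carol


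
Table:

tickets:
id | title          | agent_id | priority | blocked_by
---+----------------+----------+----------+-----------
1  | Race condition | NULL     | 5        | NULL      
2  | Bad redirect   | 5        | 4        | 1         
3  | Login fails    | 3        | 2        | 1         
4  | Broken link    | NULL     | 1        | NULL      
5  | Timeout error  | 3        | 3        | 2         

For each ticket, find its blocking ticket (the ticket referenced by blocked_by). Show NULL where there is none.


This is a self-join: tickets is joined to a second copy of itself, matching each row's blocked_by to another row's id. Use LEFT JOIN so rows with blocked_by=NULL are kept.
  - ticket 1 (Race condition): blocked_by=NULL -> NULL
  - ticket 2 (Bad redirect): blocked_by=1 -> Race condition
  - ticket 3 (Login fails): blocked_by=1 -> Race condition
  - ticket 4 (Broken link): blocked_by=NULL -> NULL
  - ticket 5 (Timeout error): blocked_by=2 -> Bad redirect

SQL:
SELECT a.title AS item, b.title AS blocked_by
FROM tickets a
LEFT JOIN tickets b ON a.blocked_by = b.id

Result:
item           | blocked_by    
---------------+---------------
Race condition | NULL          
Bad redirect   | Race condition
Login fails    | Race condition
Broken link    | NULL          
Timeout error  | Bad redirect  
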